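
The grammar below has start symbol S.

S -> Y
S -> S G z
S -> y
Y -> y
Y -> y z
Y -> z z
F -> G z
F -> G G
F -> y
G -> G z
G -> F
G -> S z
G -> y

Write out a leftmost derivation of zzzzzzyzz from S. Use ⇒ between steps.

S ⇒ SGz   [S -> S G z]
SGz ⇒ SGzGz   [S -> S G z]
SGzGz ⇒ YGzGz   [S -> Y]
YGzGz ⇒ zzGzGz   [Y -> z z]
zzGzGz ⇒ zzSzzGz   [G -> S z]
zzSzzGz ⇒ zzYzzGz   [S -> Y]
zzYzzGz ⇒ zzzzzzGz   [Y -> z z]
zzzzzzGz ⇒ zzzzzzGzz   [G -> G z]
zzzzzzGzz ⇒ zzzzzzyzz   [G -> y]

S ⇒ SGz ⇒ SGzGz ⇒ YGzGz ⇒ zzGzGz ⇒ zzSzzGz ⇒ zzYzzGz ⇒ zzzzzzGz ⇒ zzzzzzGzz ⇒ zzzzzzyzz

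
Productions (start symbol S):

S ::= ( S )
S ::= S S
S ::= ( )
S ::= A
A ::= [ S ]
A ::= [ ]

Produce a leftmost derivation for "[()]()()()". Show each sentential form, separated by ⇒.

S ⇒ SS ⇒ SSS ⇒ SSSS ⇒ ASSS ⇒ [S]SSS ⇒ [()]SSS ⇒ [()]()SS ⇒ [()]()()S ⇒ [()]()()()

S ⇒ SS   [S ::= S S]
SS ⇒ SSS   [S ::= S S]
SSS ⇒ SSSS   [S ::= S S]
SSSS ⇒ ASSS   [S ::= A]
ASSS ⇒ [S]SSS   [A ::= [ S ]]
[S]SSS ⇒ [()]SSS   [S ::= ( )]
[()]SSS ⇒ [()]()SS   [S ::= ( )]
[()]()SS ⇒ [()]()()S   [S ::= ( )]
[()]()()S ⇒ [()]()()()   [S ::= ( )]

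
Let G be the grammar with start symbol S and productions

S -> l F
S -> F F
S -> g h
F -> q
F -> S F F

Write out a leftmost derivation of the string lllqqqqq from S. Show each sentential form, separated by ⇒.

S ⇒ lF ⇒ lSFF ⇒ llFFF ⇒ llSFFFF ⇒ lllFFFFF ⇒ lllqFFFF ⇒ lllqqFFF ⇒ lllqqqFF ⇒ lllqqqqF ⇒ lllqqqqq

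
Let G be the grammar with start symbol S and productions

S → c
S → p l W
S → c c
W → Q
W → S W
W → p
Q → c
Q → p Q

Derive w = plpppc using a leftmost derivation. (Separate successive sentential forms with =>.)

S => plW => plQ => plpQ => plppQ => plpppQ => plpppc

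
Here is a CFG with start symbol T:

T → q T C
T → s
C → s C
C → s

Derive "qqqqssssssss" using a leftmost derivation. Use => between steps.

T=>qTC=>qqTCC=>qqqTCCC=>qqqqTCCCC=>qqqqsCCCC=>qqqqssCCCC=>qqqqsssCCCC=>qqqqssssCCCC=>qqqqsssssCCC=>qqqqssssssCC=>qqqqsssssssC=>qqqqssssssss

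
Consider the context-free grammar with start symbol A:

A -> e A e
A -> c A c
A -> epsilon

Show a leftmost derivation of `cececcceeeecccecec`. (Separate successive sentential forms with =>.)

A => cAc   [A -> c A c]
cAc => ceAec   [A -> e A e]
ceAec => cecAcec   [A -> c A c]
cecAcec => ceceAecec   [A -> e A e]
ceceAecec => cececAcecec   [A -> c A c]
cececAcecec => cececcAccecec   [A -> c A c]
cececcAccecec => cececccAcccecec   [A -> c A c]
cececccAcccecec => cececcceAecccecec   [A -> e A e]
cececcceAecccecec => cececcceeAeecccecec   [A -> e A e]
cececcceeAeecccecec => cececcceeeecccecec   [A -> epsilon]

A => cAc => ceAec => cecAcec => ceceAecec => cececAcecec => cececcAccecec => cececccAcccecec => cececcceAecccecec => cececcceeAeecccecec => cececcceeeecccecec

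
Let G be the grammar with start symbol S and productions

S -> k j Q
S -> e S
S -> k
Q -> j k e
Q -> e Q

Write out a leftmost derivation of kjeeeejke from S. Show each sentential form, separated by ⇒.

S ⇒ kjQ ⇒ kjeQ ⇒ kjeeQ ⇒ kjeeeQ ⇒ kjeeeeQ ⇒ kjeeeejke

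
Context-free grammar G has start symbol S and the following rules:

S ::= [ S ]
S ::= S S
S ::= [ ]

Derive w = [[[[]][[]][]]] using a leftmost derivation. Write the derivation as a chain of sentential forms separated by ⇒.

S ⇒ [S]   [S ::= [ S ]]
[S] ⇒ [[S]]   [S ::= [ S ]]
[[S]] ⇒ [[SS]]   [S ::= S S]
[[SS]] ⇒ [[SSS]]   [S ::= S S]
[[SSS]] ⇒ [[[S]SS]]   [S ::= [ S ]]
[[[S]SS]] ⇒ [[[[]]SS]]   [S ::= [ ]]
[[[[]]SS]] ⇒ [[[[]][S]S]]   [S ::= [ S ]]
[[[[]][S]S]] ⇒ [[[[]][[]]S]]   [S ::= [ ]]
[[[[]][[]]S]] ⇒ [[[[]][[]][]]]   [S ::= [ ]]

S ⇒ [S] ⇒ [[S]] ⇒ [[SS]] ⇒ [[SSS]] ⇒ [[[S]SS]] ⇒ [[[[]]SS]] ⇒ [[[[]][S]S]] ⇒ [[[[]][[]]S]] ⇒ [[[[]][[]][]]]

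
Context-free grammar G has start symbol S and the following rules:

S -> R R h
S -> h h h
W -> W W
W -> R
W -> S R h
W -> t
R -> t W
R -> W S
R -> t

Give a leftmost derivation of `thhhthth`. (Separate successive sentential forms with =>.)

S => RRh => tWRh => tSRhRh => thhhRhRh => thhhthRh => thhhthth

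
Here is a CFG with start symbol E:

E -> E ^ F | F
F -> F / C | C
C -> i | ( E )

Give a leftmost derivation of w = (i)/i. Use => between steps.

E => F => F/C => C/C => (E)/C => (F)/C => (C)/C => (i)/C => (i)/i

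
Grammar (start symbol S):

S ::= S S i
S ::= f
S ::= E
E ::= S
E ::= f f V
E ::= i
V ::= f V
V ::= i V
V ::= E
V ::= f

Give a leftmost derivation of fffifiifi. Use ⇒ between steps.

S ⇒ SSi ⇒ fSi ⇒ fEi ⇒ fffVi ⇒ fffiVi ⇒ fffifVi ⇒ fffifiVi ⇒ fffifiiVi ⇒ fffifiifi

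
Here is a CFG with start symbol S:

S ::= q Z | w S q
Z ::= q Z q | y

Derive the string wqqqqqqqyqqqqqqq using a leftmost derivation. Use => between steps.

S => wSq => wqZq => wqqZqq => wqqqZqqq => wqqqqZqqqq => wqqqqqZqqqqq => wqqqqqqZqqqqqq => wqqqqqqqZqqqqqqq => wqqqqqqqyqqqqqqq

S => wSq   [S ::= w S q]
wSq => wqZq   [S ::= q Z]
wqZq => wqqZqq   [Z ::= q Z q]
wqqZqq => wqqqZqqq   [Z ::= q Z q]
wqqqZqqq => wqqqqZqqqq   [Z ::= q Z q]
wqqqqZqqqq => wqqqqqZqqqqq   [Z ::= q Z q]
wqqqqqZqqqqq => wqqqqqqZqqqqqq   [Z ::= q Z q]
wqqqqqqZqqqqqq => wqqqqqqqZqqqqqqq   [Z ::= q Z q]
wqqqqqqqZqqqqqqq => wqqqqqqqyqqqqqqq   [Z ::= y]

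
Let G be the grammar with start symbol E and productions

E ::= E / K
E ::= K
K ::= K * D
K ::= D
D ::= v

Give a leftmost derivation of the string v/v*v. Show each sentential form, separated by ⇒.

E ⇒ E/K ⇒ K/K ⇒ D/K ⇒ v/K ⇒ v/K*D ⇒ v/D*D ⇒ v/v*D ⇒ v/v*v

E ⇒ E/K   [E ::= E / K]
E/K ⇒ K/K   [E ::= K]
K/K ⇒ D/K   [K ::= D]
D/K ⇒ v/K   [D ::= v]
v/K ⇒ v/K*D   [K ::= K * D]
v/K*D ⇒ v/D*D   [K ::= D]
v/D*D ⇒ v/v*D   [D ::= v]
v/v*D ⇒ v/v*v   [D ::= v]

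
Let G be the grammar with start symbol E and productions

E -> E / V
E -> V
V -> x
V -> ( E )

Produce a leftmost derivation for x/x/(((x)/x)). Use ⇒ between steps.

E⇒E/V⇒E/V/V⇒V/V/V⇒x/V/V⇒x/x/V⇒x/x/(E)⇒x/x/(V)⇒x/x/((E))⇒x/x/((E/V))⇒x/x/((V/V))⇒x/x/(((E)/V))⇒x/x/(((V)/V))⇒x/x/(((x)/V))⇒x/x/(((x)/x))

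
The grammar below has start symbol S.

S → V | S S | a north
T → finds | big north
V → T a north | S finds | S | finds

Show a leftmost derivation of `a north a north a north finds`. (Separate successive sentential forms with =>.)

S => S S => a north S => a north V => a north S finds => a north S S finds => a north a north S finds => a north a north a north finds

S => S S   [S → S S]
S S => a north S   [S → a north]
a north S => a north V   [S → V]
a north V => a north S finds   [V → S finds]
a north S finds => a north S S finds   [S → S S]
a north S S finds => a north a north S finds   [S → a north]
a north a north S finds => a north a north a north finds   [S → a north]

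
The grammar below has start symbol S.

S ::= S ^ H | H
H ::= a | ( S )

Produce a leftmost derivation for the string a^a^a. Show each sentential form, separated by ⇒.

S⇒S^H⇒S^H^H⇒H^H^H⇒a^H^H⇒a^a^H⇒a^a^a

S ⇒ S^H   [S ::= S ^ H]
S^H ⇒ S^H^H   [S ::= S ^ H]
S^H^H ⇒ H^H^H   [S ::= H]
H^H^H ⇒ a^H^H   [H ::= a]
a^H^H ⇒ a^a^H   [H ::= a]
a^a^H ⇒ a^a^a   [H ::= a]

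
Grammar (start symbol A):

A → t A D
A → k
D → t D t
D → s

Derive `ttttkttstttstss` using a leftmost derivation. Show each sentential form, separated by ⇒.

A⇒tAD⇒ttADD⇒tttADDD⇒ttttADDDD⇒ttttkDDDD⇒ttttktDtDDD⇒ttttkttDttDDD⇒ttttkttsttDDD⇒ttttkttstttDtDD⇒ttttkttstttstDD⇒ttttkttstttstsD⇒ttttkttstttstss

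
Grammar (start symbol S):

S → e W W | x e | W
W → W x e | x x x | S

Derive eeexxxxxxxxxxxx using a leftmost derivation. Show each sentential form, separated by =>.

S=>eWW=>eSW=>eeWWW=>eeSWW=>eeeWWWW=>eeexxxWWW=>eeexxxxxxWW=>eeexxxxxxxxxW=>eeexxxxxxxxxxxx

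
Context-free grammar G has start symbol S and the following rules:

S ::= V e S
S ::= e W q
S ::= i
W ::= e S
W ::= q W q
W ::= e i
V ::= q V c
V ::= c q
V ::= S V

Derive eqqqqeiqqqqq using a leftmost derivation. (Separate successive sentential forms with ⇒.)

S ⇒ eWq ⇒ eqWqq ⇒ eqqWqqq ⇒ eqqqWqqqq ⇒ eqqqqWqqqqq ⇒ eqqqqeiqqqqq

S ⇒ eWq   [S ::= e W q]
eWq ⇒ eqWqq   [W ::= q W q]
eqWqq ⇒ eqqWqqq   [W ::= q W q]
eqqWqqq ⇒ eqqqWqqqq   [W ::= q W q]
eqqqWqqqq ⇒ eqqqqWqqqqq   [W ::= q W q]
eqqqqWqqqqq ⇒ eqqqqeiqqqqq   [W ::= e i]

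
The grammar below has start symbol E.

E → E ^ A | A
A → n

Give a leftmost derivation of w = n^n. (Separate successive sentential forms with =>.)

E=>E^A=>A^A=>n^A=>n^n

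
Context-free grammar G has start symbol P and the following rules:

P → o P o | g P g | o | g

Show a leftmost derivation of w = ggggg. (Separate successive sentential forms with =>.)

P=>gPg=>ggPgg=>ggggg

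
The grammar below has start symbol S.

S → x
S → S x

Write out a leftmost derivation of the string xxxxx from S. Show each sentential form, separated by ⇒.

S ⇒ Sx ⇒ Sxx ⇒ Sxxx ⇒ Sxxxx ⇒ xxxxx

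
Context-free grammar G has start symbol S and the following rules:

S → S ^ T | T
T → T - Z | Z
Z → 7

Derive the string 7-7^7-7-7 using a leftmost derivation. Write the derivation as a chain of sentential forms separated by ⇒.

S ⇒ S^T   [S → S ^ T]
S^T ⇒ T^T   [S → T]
T^T ⇒ T-Z^T   [T → T - Z]
T-Z^T ⇒ Z-Z^T   [T → Z]
Z-Z^T ⇒ 7-Z^T   [Z → 7]
7-Z^T ⇒ 7-7^T   [Z → 7]
7-7^T ⇒ 7-7^T-Z   [T → T - Z]
7-7^T-Z ⇒ 7-7^T-Z-Z   [T → T - Z]
7-7^T-Z-Z ⇒ 7-7^Z-Z-Z   [T → Z]
7-7^Z-Z-Z ⇒ 7-7^7-Z-Z   [Z → 7]
7-7^7-Z-Z ⇒ 7-7^7-7-Z   [Z → 7]
7-7^7-7-Z ⇒ 7-7^7-7-7   [Z → 7]

S ⇒ S^T ⇒ T^T ⇒ T-Z^T ⇒ Z-Z^T ⇒ 7-Z^T ⇒ 7-7^T ⇒ 7-7^T-Z ⇒ 7-7^T-Z-Z ⇒ 7-7^Z-Z-Z ⇒ 7-7^7-Z-Z ⇒ 7-7^7-7-Z ⇒ 7-7^7-7-7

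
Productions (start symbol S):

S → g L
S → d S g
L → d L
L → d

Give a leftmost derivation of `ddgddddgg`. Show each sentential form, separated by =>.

S => dSg => ddSgg => ddgLgg => ddgdLgg => ddgddLgg => ddgdddLgg => ddgddddgg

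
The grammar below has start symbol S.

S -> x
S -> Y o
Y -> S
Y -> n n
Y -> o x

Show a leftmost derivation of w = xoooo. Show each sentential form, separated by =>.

S => Yo => So => Yoo => Soo => Yooo => Sooo => Yoooo => Soooo => xoooo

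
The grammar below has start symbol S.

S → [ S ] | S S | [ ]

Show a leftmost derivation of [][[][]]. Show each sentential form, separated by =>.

S => SS => []S => [][S] => [][SS] => [][[]S] => [][[][]]

S => SS   [S → S S]
SS => []S   [S → [ ]]
[]S => [][S]   [S → [ S ]]
[][S] => [][SS]   [S → S S]
[][SS] => [][[]S]   [S → [ ]]
[][[]S] => [][[][]]   [S → [ ]]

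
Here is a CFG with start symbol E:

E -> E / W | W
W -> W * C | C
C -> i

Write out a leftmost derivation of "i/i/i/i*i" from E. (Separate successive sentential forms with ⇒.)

E ⇒ E/W ⇒ E/W/W ⇒ E/W/W/W ⇒ W/W/W/W ⇒ C/W/W/W ⇒ i/W/W/W ⇒ i/C/W/W ⇒ i/i/W/W ⇒ i/i/C/W ⇒ i/i/i/W ⇒ i/i/i/W*C ⇒ i/i/i/C*C ⇒ i/i/i/i*C ⇒ i/i/i/i*i

E ⇒ E/W   [E -> E / W]
E/W ⇒ E/W/W   [E -> E / W]
E/W/W ⇒ E/W/W/W   [E -> E / W]
E/W/W/W ⇒ W/W/W/W   [E -> W]
W/W/W/W ⇒ C/W/W/W   [W -> C]
C/W/W/W ⇒ i/W/W/W   [C -> i]
i/W/W/W ⇒ i/C/W/W   [W -> C]
i/C/W/W ⇒ i/i/W/W   [C -> i]
i/i/W/W ⇒ i/i/C/W   [W -> C]
i/i/C/W ⇒ i/i/i/W   [C -> i]
i/i/i/W ⇒ i/i/i/W*C   [W -> W * C]
i/i/i/W*C ⇒ i/i/i/C*C   [W -> C]
i/i/i/C*C ⇒ i/i/i/i*C   [C -> i]
i/i/i/i*C ⇒ i/i/i/i*i   [C -> i]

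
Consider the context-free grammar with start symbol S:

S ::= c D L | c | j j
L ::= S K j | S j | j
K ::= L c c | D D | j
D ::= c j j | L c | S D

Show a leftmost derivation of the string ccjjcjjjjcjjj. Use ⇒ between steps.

S ⇒ cDL ⇒ ccjjL ⇒ ccjjSKj ⇒ ccjjcDLKj ⇒ ccjjcLcLKj ⇒ ccjjcSKjcLKj ⇒ ccjjcjjKjcLKj ⇒ ccjjcjjjjcLKj ⇒ ccjjcjjjjcjKj ⇒ ccjjcjjjjcjjj

S ⇒ cDL   [S ::= c D L]
cDL ⇒ ccjjL   [D ::= c j j]
ccjjL ⇒ ccjjSKj   [L ::= S K j]
ccjjSKj ⇒ ccjjcDLKj   [S ::= c D L]
ccjjcDLKj ⇒ ccjjcLcLKj   [D ::= L c]
ccjjcLcLKj ⇒ ccjjcSKjcLKj   [L ::= S K j]
ccjjcSKjcLKj ⇒ ccjjcjjKjcLKj   [S ::= j j]
ccjjcjjKjcLKj ⇒ ccjjcjjjjcLKj   [K ::= j]
ccjjcjjjjcLKj ⇒ ccjjcjjjjcjKj   [L ::= j]
ccjjcjjjjcjKj ⇒ ccjjcjjjjcjjj   [K ::= j]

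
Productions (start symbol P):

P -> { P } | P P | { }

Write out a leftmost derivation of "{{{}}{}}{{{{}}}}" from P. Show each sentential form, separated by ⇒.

P ⇒ PP ⇒ {P}P ⇒ {PP}P ⇒ {{P}P}P ⇒ {{{}}P}P ⇒ {{{}}{}}P ⇒ {{{}}{}}{P} ⇒ {{{}}{}}{{P}} ⇒ {{{}}{}}{{{P}}} ⇒ {{{}}{}}{{{{}}}}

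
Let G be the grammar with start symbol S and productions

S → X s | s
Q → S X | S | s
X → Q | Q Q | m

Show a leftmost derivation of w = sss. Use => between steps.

S => Xs   [S → X s]
Xs => Qs   [X → Q]
Qs => SXs   [Q → S X]
SXs => sXs   [S → s]
sXs => sQs   [X → Q]
sQs => sss   [Q → s]

S => Xs => Qs => SXs => sXs => sQs => sss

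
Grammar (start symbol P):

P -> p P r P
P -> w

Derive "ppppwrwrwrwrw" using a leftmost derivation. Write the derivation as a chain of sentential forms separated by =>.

P => pPrP   [P -> p P r P]
pPrP => ppPrPrP   [P -> p P r P]
ppPrPrP => pppPrPrPrP   [P -> p P r P]
pppPrPrPrP => ppppPrPrPrPrP   [P -> p P r P]
ppppPrPrPrPrP => ppppwrPrPrPrP   [P -> w]
ppppwrPrPrPrP => ppppwrwrPrPrP   [P -> w]
ppppwrwrPrPrP => ppppwrwrwrPrP   [P -> w]
ppppwrwrwrPrP => ppppwrwrwrwrP   [P -> w]
ppppwrwrwrwrP => ppppwrwrwrwrw   [P -> w]

P => pPrP => ppPrPrP => pppPrPrPrP => ppppPrPrPrPrP => ppppwrPrPrPrP => ppppwrwrPrPrP => ppppwrwrwrPrP => ppppwrwrwrwrP => ppppwrwrwrwrw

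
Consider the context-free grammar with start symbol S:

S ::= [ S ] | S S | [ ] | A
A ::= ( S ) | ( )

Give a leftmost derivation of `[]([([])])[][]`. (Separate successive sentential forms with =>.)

S=>SS=>[]S=>[]SS=>[]SSS=>[]ASS=>[](S)SS=>[]([S])SS=>[]([A])SS=>[]([(S)])SS=>[]([([])])SS=>[]([([])])[]S=>[]([([])])[][]

S => SS   [S ::= S S]
SS => []S   [S ::= [ ]]
[]S => []SS   [S ::= S S]
[]SS => []SSS   [S ::= S S]
[]SSS => []ASS   [S ::= A]
[]ASS => [](S)SS   [A ::= ( S )]
[](S)SS => []([S])SS   [S ::= [ S ]]
[]([S])SS => []([A])SS   [S ::= A]
[]([A])SS => []([(S)])SS   [A ::= ( S )]
[]([(S)])SS => []([([])])SS   [S ::= [ ]]
[]([([])])SS => []([([])])[]S   [S ::= [ ]]
[]([([])])[]S => []([([])])[][]   [S ::= [ ]]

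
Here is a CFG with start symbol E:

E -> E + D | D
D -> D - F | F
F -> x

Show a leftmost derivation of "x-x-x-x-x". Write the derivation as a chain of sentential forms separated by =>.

E=>D=>D-F=>D-F-F=>D-F-F-F=>D-F-F-F-F=>F-F-F-F-F=>x-F-F-F-F=>x-x-F-F-F=>x-x-x-F-F=>x-x-x-x-F=>x-x-x-x-x

E => D   [E -> D]
D => D-F   [D -> D - F]
D-F => D-F-F   [D -> D - F]
D-F-F => D-F-F-F   [D -> D - F]
D-F-F-F => D-F-F-F-F   [D -> D - F]
D-F-F-F-F => F-F-F-F-F   [D -> F]
F-F-F-F-F => x-F-F-F-F   [F -> x]
x-F-F-F-F => x-x-F-F-F   [F -> x]
x-x-F-F-F => x-x-x-F-F   [F -> x]
x-x-x-F-F => x-x-x-x-F   [F -> x]
x-x-x-x-F => x-x-x-x-x   [F -> x]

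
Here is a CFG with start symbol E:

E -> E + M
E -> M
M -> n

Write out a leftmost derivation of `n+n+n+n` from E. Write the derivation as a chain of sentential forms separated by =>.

E => E+M   [E -> E + M]
E+M => E+M+M   [E -> E + M]
E+M+M => E+M+M+M   [E -> E + M]
E+M+M+M => M+M+M+M   [E -> M]
M+M+M+M => n+M+M+M   [M -> n]
n+M+M+M => n+n+M+M   [M -> n]
n+n+M+M => n+n+n+M   [M -> n]
n+n+n+M => n+n+n+n   [M -> n]

E => E+M => E+M+M => E+M+M+M => M+M+M+M => n+M+M+M => n+n+M+M => n+n+n+M => n+n+n+n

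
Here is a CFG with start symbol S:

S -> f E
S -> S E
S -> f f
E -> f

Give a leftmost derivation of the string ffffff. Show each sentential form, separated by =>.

S=>SE=>SEE=>SEEE=>SEEEE=>ffEEEE=>fffEEE=>ffffEE=>fffffE=>ffffff

S => SE   [S -> S E]
SE => SEE   [S -> S E]
SEE => SEEE   [S -> S E]
SEEE => SEEEE   [S -> S E]
SEEEE => ffEEEE   [S -> f f]
ffEEEE => fffEEE   [E -> f]
fffEEE => ffffEE   [E -> f]
ffffEE => fffffE   [E -> f]
fffffE => ffffff   [E -> f]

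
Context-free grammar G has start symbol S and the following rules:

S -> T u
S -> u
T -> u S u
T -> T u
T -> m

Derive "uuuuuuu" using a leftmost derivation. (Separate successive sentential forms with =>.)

S => Tu   [S -> T u]
Tu => uSuu   [T -> u S u]
uSuu => uTuuu   [S -> T u]
uTuuu => uuSuuuu   [T -> u S u]
uuSuuuu => uuuuuuu   [S -> u]

S=>Tu=>uSuu=>uTuuu=>uuSuuuu=>uuuuuuu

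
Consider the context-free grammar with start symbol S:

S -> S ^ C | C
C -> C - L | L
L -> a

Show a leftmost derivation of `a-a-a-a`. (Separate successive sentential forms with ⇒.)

S ⇒ C ⇒ C-L ⇒ C-L-L ⇒ C-L-L-L ⇒ L-L-L-L ⇒ a-L-L-L ⇒ a-a-L-L ⇒ a-a-a-L ⇒ a-a-a-a

S ⇒ C   [S -> C]
C ⇒ C-L   [C -> C - L]
C-L ⇒ C-L-L   [C -> C - L]
C-L-L ⇒ C-L-L-L   [C -> C - L]
C-L-L-L ⇒ L-L-L-L   [C -> L]
L-L-L-L ⇒ a-L-L-L   [L -> a]
a-L-L-L ⇒ a-a-L-L   [L -> a]
a-a-L-L ⇒ a-a-a-L   [L -> a]
a-a-a-L ⇒ a-a-a-a   [L -> a]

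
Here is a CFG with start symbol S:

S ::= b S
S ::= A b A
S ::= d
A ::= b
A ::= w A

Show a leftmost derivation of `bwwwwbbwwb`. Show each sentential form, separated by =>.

S => bS   [S ::= b S]
bS => bAbA   [S ::= A b A]
bAbA => bwAbA   [A ::= w A]
bwAbA => bwwAbA   [A ::= w A]
bwwAbA => bwwwAbA   [A ::= w A]
bwwwAbA => bwwwwAbA   [A ::= w A]
bwwwwAbA => bwwwwbbA   [A ::= b]
bwwwwbbA => bwwwwbbwA   [A ::= w A]
bwwwwbbwA => bwwwwbbwwA   [A ::= w A]
bwwwwbbwwA => bwwwwbbwwb   [A ::= b]

S=>bS=>bAbA=>bwAbA=>bwwAbA=>bwwwAbA=>bwwwwAbA=>bwwwwbbA=>bwwwwbbwA=>bwwwwbbwwA=>bwwwwbbwwb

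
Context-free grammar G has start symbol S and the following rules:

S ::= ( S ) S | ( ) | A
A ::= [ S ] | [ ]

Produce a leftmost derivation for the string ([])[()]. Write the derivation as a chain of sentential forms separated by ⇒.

S ⇒ (S)S ⇒ (A)S ⇒ ([])S ⇒ ([])A ⇒ ([])[S] ⇒ ([])[()]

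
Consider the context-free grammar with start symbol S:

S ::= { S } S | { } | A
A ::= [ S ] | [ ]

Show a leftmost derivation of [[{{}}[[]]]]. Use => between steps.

S => A => [S] => [A] => [[S]] => [[{S}S]] => [[{{}}S]] => [[{{}}A]] => [[{{}}[S]]] => [[{{}}[A]]] => [[{{}}[[]]]]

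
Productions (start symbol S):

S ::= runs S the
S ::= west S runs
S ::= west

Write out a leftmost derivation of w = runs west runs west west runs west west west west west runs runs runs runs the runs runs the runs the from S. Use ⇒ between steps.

S ⇒ runs S the ⇒ runs west S runs the ⇒ runs west runs S the runs the ⇒ runs west runs west S runs the runs the ⇒ runs west runs west west S runs runs the runs the ⇒ runs west runs west west runs S the runs runs the runs the ⇒ runs west runs west west runs west S runs the runs runs the runs the ⇒ runs west runs west west runs west west S runs runs the runs runs the runs the ⇒ runs west runs west west runs west west west S runs runs runs the runs runs the runs the ⇒ runs west runs west west runs west west west west S runs runs runs runs the runs runs the runs the ⇒ runs west runs west west runs west west west west west runs runs runs runs the runs runs the runs the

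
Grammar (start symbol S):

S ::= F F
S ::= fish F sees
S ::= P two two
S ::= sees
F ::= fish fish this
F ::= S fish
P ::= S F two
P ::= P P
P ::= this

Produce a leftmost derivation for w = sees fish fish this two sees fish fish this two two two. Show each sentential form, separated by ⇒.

S ⇒ P two two ⇒ P P two two ⇒ S F two P two two ⇒ sees F two P two two ⇒ sees fish fish this two P two two ⇒ sees fish fish this two S F two two two ⇒ sees fish fish this two sees F two two two ⇒ sees fish fish this two sees fish fish this two two two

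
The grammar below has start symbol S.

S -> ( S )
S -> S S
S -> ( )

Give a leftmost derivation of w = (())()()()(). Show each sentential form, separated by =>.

S => SS   [S -> S S]
SS => SSS   [S -> S S]
SSS => SSSS   [S -> S S]
SSSS => SSSSS   [S -> S S]
SSSSS => (S)SSSS   [S -> ( S )]
(S)SSSS => (())SSSS   [S -> ( )]
(())SSSS => (())()SSS   [S -> ( )]
(())()SSS => (())()()SS   [S -> ( )]
(())()()SS => (())()()()S   [S -> ( )]
(())()()()S => (())()()()()   [S -> ( )]

S=>SS=>SSS=>SSSS=>SSSSS=>(S)SSSS=>(())SSSS=>(())()SSS=>(())()()SS=>(())()()()S=>(())()()()()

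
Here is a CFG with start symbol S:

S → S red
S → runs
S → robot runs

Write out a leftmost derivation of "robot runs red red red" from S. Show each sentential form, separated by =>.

S => S red   [S → S red]
S red => S red red   [S → S red]
S red red => S red red red   [S → S red]
S red red red => robot runs red red red   [S → robot runs]

S => S red => S red red => S red red red => robot runs red red red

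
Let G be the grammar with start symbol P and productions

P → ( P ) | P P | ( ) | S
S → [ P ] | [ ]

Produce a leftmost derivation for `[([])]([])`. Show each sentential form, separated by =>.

P => PP => SP => [P]P => [(P)]P => [(S)]P => [([])]P => [([])](P) => [([])](S) => [([])]([])

P => PP   [P → P P]
PP => SP   [P → S]
SP => [P]P   [S → [ P ]]
[P]P => [(P)]P   [P → ( P )]
[(P)]P => [(S)]P   [P → S]
[(S)]P => [([])]P   [S → [ ]]
[([])]P => [([])](P)   [P → ( P )]
[([])](P) => [([])](S)   [P → S]
[([])](S) => [([])]([])   [S → [ ]]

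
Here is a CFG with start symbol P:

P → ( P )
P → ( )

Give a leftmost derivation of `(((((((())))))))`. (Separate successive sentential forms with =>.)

P=>(P)=>((P))=>(((P)))=>((((P))))=>(((((P)))))=>((((((P))))))=>(((((((P)))))))=>(((((((())))))))

P => (P)   [P → ( P )]
(P) => ((P))   [P → ( P )]
((P)) => (((P)))   [P → ( P )]
(((P))) => ((((P))))   [P → ( P )]
((((P)))) => (((((P)))))   [P → ( P )]
(((((P))))) => ((((((P))))))   [P → ( P )]
((((((P)))))) => (((((((P)))))))   [P → ( P )]
(((((((P))))))) => (((((((())))))))   [P → ( )]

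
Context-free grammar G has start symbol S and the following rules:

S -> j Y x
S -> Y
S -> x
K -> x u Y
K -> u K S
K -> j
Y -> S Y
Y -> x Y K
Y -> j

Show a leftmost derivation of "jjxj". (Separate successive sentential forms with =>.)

S => Y   [S -> Y]
Y => SY   [Y -> S Y]
SY => YY   [S -> Y]
YY => SYY   [Y -> S Y]
SYY => YYY   [S -> Y]
YYY => jYY   [Y -> j]
jYY => jjY   [Y -> j]
jjY => jjSY   [Y -> S Y]
jjSY => jjxY   [S -> x]
jjxY => jjxj   [Y -> j]

S => Y => SY => YY => SYY => YYY => jYY => jjY => jjSY => jjxY => jjxj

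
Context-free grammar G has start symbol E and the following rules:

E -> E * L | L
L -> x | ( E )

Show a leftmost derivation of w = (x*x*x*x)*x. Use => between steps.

E => E*L => L*L => (E)*L => (E*L)*L => (E*L*L)*L => (E*L*L*L)*L => (L*L*L*L)*L => (x*L*L*L)*L => (x*x*L*L)*L => (x*x*x*L)*L => (x*x*x*x)*L => (x*x*x*x)*x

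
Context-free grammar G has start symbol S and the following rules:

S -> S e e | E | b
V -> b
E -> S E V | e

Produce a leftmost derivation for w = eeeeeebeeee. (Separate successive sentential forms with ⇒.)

S ⇒ See ⇒ Seeee ⇒ Eeeee ⇒ SEVeeee ⇒ SeeEVeeee ⇒ SeeeeEVeeee ⇒ EeeeeEVeeee ⇒ eeeeeEVeeee ⇒ eeeeeeVeeee ⇒ eeeeeebeeee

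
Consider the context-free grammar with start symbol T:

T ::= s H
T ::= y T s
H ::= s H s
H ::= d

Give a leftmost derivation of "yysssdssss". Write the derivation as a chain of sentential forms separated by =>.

T => yTs => yyTss => yysHss => yyssHsss => yysssHssss => yysssdssss

T => yTs   [T ::= y T s]
yTs => yyTss   [T ::= y T s]
yyTss => yysHss   [T ::= s H]
yysHss => yyssHsss   [H ::= s H s]
yyssHsss => yysssHssss   [H ::= s H s]
yysssHssss => yysssdssss   [H ::= d]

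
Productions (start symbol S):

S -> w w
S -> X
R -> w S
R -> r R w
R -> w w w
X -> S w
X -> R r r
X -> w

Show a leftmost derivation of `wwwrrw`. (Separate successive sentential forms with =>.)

S=>X=>Sw=>Xw=>Rrrw=>wwwrrw

S => X   [S -> X]
X => Sw   [X -> S w]
Sw => Xw   [S -> X]
Xw => Rrrw   [X -> R r r]
Rrrw => wwwrrw   [R -> w w w]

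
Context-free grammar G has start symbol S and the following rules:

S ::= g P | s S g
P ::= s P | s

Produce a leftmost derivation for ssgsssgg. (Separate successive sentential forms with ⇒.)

S⇒sSg⇒ssSgg⇒ssgPgg⇒ssgsPgg⇒ssgssPgg⇒ssgsssgg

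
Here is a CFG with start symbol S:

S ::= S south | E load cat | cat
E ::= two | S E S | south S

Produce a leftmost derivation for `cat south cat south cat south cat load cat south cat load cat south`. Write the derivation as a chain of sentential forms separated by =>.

S => S south => E load cat south => S E S load cat south => cat E S load cat south => cat south S S load cat south => cat south S south S load cat south => cat south E load cat south S load cat south => cat south S E S load cat south S load cat south => cat south cat E S load cat south S load cat south => cat south cat south S S load cat south S load cat south => cat south cat south S south S load cat south S load cat south => cat south cat south cat south S load cat south S load cat south => cat south cat south cat south cat load cat south S load cat south => cat south cat south cat south cat load cat south cat load cat south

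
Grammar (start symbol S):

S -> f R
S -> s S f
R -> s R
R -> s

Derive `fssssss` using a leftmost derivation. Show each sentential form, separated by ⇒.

S ⇒ fR   [S -> f R]
fR ⇒ fsR   [R -> s R]
fsR ⇒ fssR   [R -> s R]
fssR ⇒ fsssR   [R -> s R]
fsssR ⇒ fssssR   [R -> s R]
fssssR ⇒ fsssssR   [R -> s R]
fsssssR ⇒ fssssss   [R -> s]

S ⇒ fR ⇒ fsR ⇒ fssR ⇒ fsssR ⇒ fssssR ⇒ fsssssR ⇒ fssssss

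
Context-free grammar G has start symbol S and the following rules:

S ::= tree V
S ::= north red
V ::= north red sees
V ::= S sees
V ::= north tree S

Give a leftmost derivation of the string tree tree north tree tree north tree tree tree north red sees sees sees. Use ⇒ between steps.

S ⇒ tree V   [S ::= tree V]
tree V ⇒ tree S sees   [V ::= S sees]
tree S sees ⇒ tree tree V sees   [S ::= tree V]
tree tree V sees ⇒ tree tree north tree S sees   [V ::= north tree S]
tree tree north tree S sees ⇒ tree tree north tree tree V sees   [S ::= tree V]
tree tree north tree tree V sees ⇒ tree tree north tree tree north tree S sees   [V ::= north tree S]
tree tree north tree tree north tree S sees ⇒ tree tree north tree tree north tree tree V sees   [S ::= tree V]
tree tree north tree tree north tree tree V sees ⇒ tree tree north tree tree north tree tree S sees sees   [V ::= S sees]
tree tree north tree tree north tree tree S sees sees ⇒ tree tree north tree tree north tree tree tree V sees sees   [S ::= tree V]
tree tree north tree tree north tree tree tree V sees sees ⇒ tree tree north tree tree north tree tree tree north red sees sees sees   [V ::= north red sees]

S ⇒ tree V ⇒ tree S sees ⇒ tree tree V sees ⇒ tree tree north tree S sees ⇒ tree tree north tree tree V sees ⇒ tree tree north tree tree north tree S sees ⇒ tree tree north tree tree north tree tree V sees ⇒ tree tree north tree tree north tree tree S sees sees ⇒ tree tree north tree tree north tree tree tree V sees sees ⇒ tree tree north tree tree north tree tree tree north red sees sees sees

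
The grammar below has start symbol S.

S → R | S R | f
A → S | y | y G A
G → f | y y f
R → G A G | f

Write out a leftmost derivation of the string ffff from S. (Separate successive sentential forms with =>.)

S => SR => SRR => SRRR => RRRR => fRRR => ffRR => fffR => ffff

S => SR   [S → S R]
SR => SRR   [S → S R]
SRR => SRRR   [S → S R]
SRRR => RRRR   [S → R]
RRRR => fRRR   [R → f]
fRRR => ffRR   [R → f]
ffRR => fffR   [R → f]
fffR => ffff   [R → f]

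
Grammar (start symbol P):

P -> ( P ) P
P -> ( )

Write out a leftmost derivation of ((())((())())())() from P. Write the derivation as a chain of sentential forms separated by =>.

P => (P)P => ((P)P)P => ((())P)P => ((())(P)P)P => ((())((P)P)P)P => ((())((())P)P)P => ((())((())())P)P => ((())((())())())P => ((())((())())())()

P => (P)P   [P -> ( P ) P]
(P)P => ((P)P)P   [P -> ( P ) P]
((P)P)P => ((())P)P   [P -> ( )]
((())P)P => ((())(P)P)P   [P -> ( P ) P]
((())(P)P)P => ((())((P)P)P)P   [P -> ( P ) P]
((())((P)P)P)P => ((())((())P)P)P   [P -> ( )]
((())((())P)P)P => ((())((())())P)P   [P -> ( )]
((())((())())P)P => ((())((())())())P   [P -> ( )]
((())((())())())P => ((())((())())())()   [P -> ( )]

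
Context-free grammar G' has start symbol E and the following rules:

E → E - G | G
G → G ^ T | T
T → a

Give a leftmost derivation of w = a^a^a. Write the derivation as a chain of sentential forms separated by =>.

E=>G=>G^T=>G^T^T=>T^T^T=>a^T^T=>a^a^T=>a^a^a

E => G   [E → G]
G => G^T   [G → G ^ T]
G^T => G^T^T   [G → G ^ T]
G^T^T => T^T^T   [G → T]
T^T^T => a^T^T   [T → a]
a^T^T => a^a^T   [T → a]
a^a^T => a^a^a   [T → a]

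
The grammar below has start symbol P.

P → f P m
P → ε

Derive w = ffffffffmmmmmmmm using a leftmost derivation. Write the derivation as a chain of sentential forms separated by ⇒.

P ⇒ fPm ⇒ ffPmm ⇒ fffPmmm ⇒ ffffPmmmm ⇒ fffffPmmmmm ⇒ ffffffPmmmmmm ⇒ fffffffPmmmmmmm ⇒ ffffffffPmmmmmmmm ⇒ ffffffffmmmmmmmm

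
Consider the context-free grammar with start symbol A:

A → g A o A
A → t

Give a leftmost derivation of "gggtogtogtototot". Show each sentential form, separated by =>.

A=>gAoA=>ggAoAoA=>gggAoAoAoA=>gggtoAoAoA=>gggtogAoAoAoA=>gggtogtoAoAoA=>gggtogtogAoAoAoA=>gggtogtogtoAoAoA=>gggtogtogtotoAoA=>gggtogtogtototoA=>gggtogtogtototot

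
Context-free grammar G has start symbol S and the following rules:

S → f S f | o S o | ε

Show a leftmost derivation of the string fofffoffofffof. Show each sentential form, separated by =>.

S => fSf => foSof => fofSfof => foffSffof => fofffSfffof => fofffoSofffof => fofffofSfofffof => fofffoffofffof

S => fSf   [S → f S f]
fSf => foSof   [S → o S o]
foSof => fofSfof   [S → f S f]
fofSfof => foffSffof   [S → f S f]
foffSffof => fofffSfffof   [S → f S f]
fofffSfffof => fofffoSofffof   [S → o S o]
fofffoSofffof => fofffofSfofffof   [S → f S f]
fofffofSfofffof => fofffoffofffof   [S → ε]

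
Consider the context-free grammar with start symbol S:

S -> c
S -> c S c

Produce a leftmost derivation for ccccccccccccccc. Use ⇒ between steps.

S ⇒ cSc   [S -> c S c]
cSc ⇒ ccScc   [S -> c S c]
ccScc ⇒ cccSccc   [S -> c S c]
cccSccc ⇒ ccccScccc   [S -> c S c]
ccccScccc ⇒ cccccSccccc   [S -> c S c]
cccccSccccc ⇒ ccccccScccccc   [S -> c S c]
ccccccScccccc ⇒ cccccccSccccccc   [S -> c S c]
cccccccSccccccc ⇒ ccccccccccccccc   [S -> c]

S ⇒ cSc ⇒ ccScc ⇒ cccSccc ⇒ ccccScccc ⇒ cccccSccccc ⇒ ccccccScccccc ⇒ cccccccSccccccc ⇒ ccccccccccccccc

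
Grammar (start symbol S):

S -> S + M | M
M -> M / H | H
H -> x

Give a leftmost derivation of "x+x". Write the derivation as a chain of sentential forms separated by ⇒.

S ⇒ S+M ⇒ M+M ⇒ H+M ⇒ x+M ⇒ x+H ⇒ x+x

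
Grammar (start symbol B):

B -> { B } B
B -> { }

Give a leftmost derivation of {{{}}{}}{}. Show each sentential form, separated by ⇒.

B ⇒ {B}B ⇒ {{B}B}B ⇒ {{{}}B}B ⇒ {{{}}{}}B ⇒ {{{}}{}}{}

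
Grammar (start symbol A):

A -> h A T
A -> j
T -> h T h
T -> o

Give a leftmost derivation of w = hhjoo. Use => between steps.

A => hAT => hhATT => hhjTT => hhjoT => hhjoo

A => hAT   [A -> h A T]
hAT => hhATT   [A -> h A T]
hhATT => hhjTT   [A -> j]
hhjTT => hhjoT   [T -> o]
hhjoT => hhjoo   [T -> o]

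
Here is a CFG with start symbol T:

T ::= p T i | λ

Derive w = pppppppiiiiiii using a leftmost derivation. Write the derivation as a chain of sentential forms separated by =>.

T => pTi => ppTii => pppTiii => ppppTiiii => pppppTiiiii => ppppppTiiiiii => pppppppTiiiiiii => pppppppiiiiiii

T => pTi   [T ::= p T i]
pTi => ppTii   [T ::= p T i]
ppTii => pppTiii   [T ::= p T i]
pppTiii => ppppTiiii   [T ::= p T i]
ppppTiiii => pppppTiiiii   [T ::= p T i]
pppppTiiiii => ppppppTiiiiii   [T ::= p T i]
ppppppTiiiiii => pppppppTiiiiiii   [T ::= p T i]
pppppppTiiiiiii => pppppppiiiiiii   [T ::= λ]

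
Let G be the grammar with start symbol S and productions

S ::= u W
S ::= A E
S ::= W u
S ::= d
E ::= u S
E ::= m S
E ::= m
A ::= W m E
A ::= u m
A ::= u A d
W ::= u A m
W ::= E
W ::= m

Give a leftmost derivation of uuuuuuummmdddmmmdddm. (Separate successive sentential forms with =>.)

S => AE   [S ::= A E]
AE => uAdE   [A ::= u A d]
uAdE => uuAddE   [A ::= u A d]
uuAddE => uuuAdddE   [A ::= u A d]
uuuAdddE => uuuWmEdddE   [A ::= W m E]
uuuWmEdddE => uuuuAmmEdddE   [W ::= u A m]
uuuuAmmEdddE => uuuuuAdmmEdddE   [A ::= u A d]
uuuuuAdmmEdddE => uuuuuuAddmmEdddE   [A ::= u A d]
uuuuuuAddmmEdddE => uuuuuuuAdddmmEdddE   [A ::= u A d]
uuuuuuuAdddmmEdddE => uuuuuuuWmEdddmmEdddE   [A ::= W m E]
uuuuuuuWmEdddmmEdddE => uuuuuuummEdddmmEdddE   [W ::= m]
uuuuuuummEdddmmEdddE => uuuuuuummmdddmmEdddE   [E ::= m]
uuuuuuummmdddmmEdddE => uuuuuuummmdddmmmdddE   [E ::= m]
uuuuuuummmdddmmmdddE => uuuuuuummmdddmmmdddm   [E ::= m]

S => AE => uAdE => uuAddE => uuuAdddE => uuuWmEdddE => uuuuAmmEdddE => uuuuuAdmmEdddE => uuuuuuAddmmEdddE => uuuuuuuAdddmmEdddE => uuuuuuuWmEdddmmEdddE => uuuuuuummEdddmmEdddE => uuuuuuummmdddmmEdddE => uuuuuuummmdddmmmdddE => uuuuuuummmdddmmmdddm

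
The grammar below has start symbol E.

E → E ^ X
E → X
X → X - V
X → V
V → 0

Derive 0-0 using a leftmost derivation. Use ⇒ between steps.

E ⇒ X   [E → X]
X ⇒ X-V   [X → X - V]
X-V ⇒ V-V   [X → V]
V-V ⇒ 0-V   [V → 0]
0-V ⇒ 0-0   [V → 0]

E ⇒ X ⇒ X-V ⇒ V-V ⇒ 0-V ⇒ 0-0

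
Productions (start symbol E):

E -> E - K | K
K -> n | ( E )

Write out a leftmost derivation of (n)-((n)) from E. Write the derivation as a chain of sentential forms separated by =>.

E => E-K => K-K => (E)-K => (K)-K => (n)-K => (n)-(E) => (n)-(K) => (n)-((E)) => (n)-((K)) => (n)-((n))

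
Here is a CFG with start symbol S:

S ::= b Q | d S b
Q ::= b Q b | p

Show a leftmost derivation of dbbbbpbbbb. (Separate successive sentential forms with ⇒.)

S ⇒ dSb ⇒ dbQb ⇒ dbbQbb ⇒ dbbbQbbb ⇒ dbbbbQbbbb ⇒ dbbbbpbbbb

S ⇒ dSb   [S ::= d S b]
dSb ⇒ dbQb   [S ::= b Q]
dbQb ⇒ dbbQbb   [Q ::= b Q b]
dbbQbb ⇒ dbbbQbbb   [Q ::= b Q b]
dbbbQbbb ⇒ dbbbbQbbbb   [Q ::= b Q b]
dbbbbQbbbb ⇒ dbbbbpbbbb   [Q ::= p]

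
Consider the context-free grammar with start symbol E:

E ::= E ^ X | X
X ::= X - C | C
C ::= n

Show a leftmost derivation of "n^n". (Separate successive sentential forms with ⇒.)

E ⇒ E^X ⇒ X^X ⇒ C^X ⇒ n^X ⇒ n^C ⇒ n^n

E ⇒ E^X   [E ::= E ^ X]
E^X ⇒ X^X   [E ::= X]
X^X ⇒ C^X   [X ::= C]
C^X ⇒ n^X   [C ::= n]
n^X ⇒ n^C   [X ::= C]
n^C ⇒ n^n   [C ::= n]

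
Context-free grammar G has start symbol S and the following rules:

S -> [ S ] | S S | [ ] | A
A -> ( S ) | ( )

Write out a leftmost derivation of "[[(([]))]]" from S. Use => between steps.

S => [S] => [[S]] => [[A]] => [[(S)]] => [[(A)]] => [[((S))]] => [[(([]))]]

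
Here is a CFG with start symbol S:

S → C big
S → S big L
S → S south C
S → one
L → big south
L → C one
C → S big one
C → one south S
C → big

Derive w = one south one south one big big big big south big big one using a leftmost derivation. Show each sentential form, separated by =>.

S => S big L   [S → S big L]
S big L => S big L big L   [S → S big L]
S big L big L => C big big L big L   [S → C big]
C big big L big L => one south S big big L big L   [C → one south S]
one south S big big L big L => one south C big big big L big L   [S → C big]
one south C big big big L big L => one south one south S big big big L big L   [C → one south S]
one south one south S big big big L big L => one south one south one big big big L big L   [S → one]
one south one south one big big big L big L => one south one south one big big big big south big L   [L → big south]
one south one south one big big big big south big L => one south one south one big big big big south big C one   [L → C one]
one south one south one big big big big south big C one => one south one south one big big big big south big big one   [C → big]

S => S big L => S big L big L => C big big L big L => one south S big big L big L => one south C big big big L big L => one south one south S big big big L big L => one south one south one big big big L big L => one south one south one big big big big south big L => one south one south one big big big big south big C one => one south one south one big big big big south big big one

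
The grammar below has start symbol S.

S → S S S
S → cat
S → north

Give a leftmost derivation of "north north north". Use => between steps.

S => S S S => north S S => north north S => north north north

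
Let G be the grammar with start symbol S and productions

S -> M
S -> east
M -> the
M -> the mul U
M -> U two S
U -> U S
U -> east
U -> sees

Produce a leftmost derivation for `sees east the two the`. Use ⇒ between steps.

S ⇒ M ⇒ U two S ⇒ U S two S ⇒ U S S two S ⇒ sees S S two S ⇒ sees east S two S ⇒ sees east M two S ⇒ sees east the two S ⇒ sees east the two M ⇒ sees east the two the

S ⇒ M   [S -> M]
M ⇒ U two S   [M -> U two S]
U two S ⇒ U S two S   [U -> U S]
U S two S ⇒ U S S two S   [U -> U S]
U S S two S ⇒ sees S S two S   [U -> sees]
sees S S two S ⇒ sees east S two S   [S -> east]
sees east S two S ⇒ sees east M two S   [S -> M]
sees east M two S ⇒ sees east the two S   [M -> the]
sees east the two S ⇒ sees east the two M   [S -> M]
sees east the two M ⇒ sees east the two the   [M -> the]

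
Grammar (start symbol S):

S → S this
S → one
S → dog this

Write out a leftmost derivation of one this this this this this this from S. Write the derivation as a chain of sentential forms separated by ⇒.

S ⇒ S this ⇒ S this this ⇒ S this this this ⇒ S this this this this ⇒ S this this this this this ⇒ S this this this this this this ⇒ one this this this this this this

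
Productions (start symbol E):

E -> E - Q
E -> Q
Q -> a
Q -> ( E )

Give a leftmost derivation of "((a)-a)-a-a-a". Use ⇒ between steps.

E⇒E-Q⇒E-Q-Q⇒E-Q-Q-Q⇒Q-Q-Q-Q⇒(E)-Q-Q-Q⇒(E-Q)-Q-Q-Q⇒(Q-Q)-Q-Q-Q⇒((E)-Q)-Q-Q-Q⇒((Q)-Q)-Q-Q-Q⇒((a)-Q)-Q-Q-Q⇒((a)-a)-Q-Q-Q⇒((a)-a)-a-Q-Q⇒((a)-a)-a-a-Q⇒((a)-a)-a-a-a

E ⇒ E-Q   [E -> E - Q]
E-Q ⇒ E-Q-Q   [E -> E - Q]
E-Q-Q ⇒ E-Q-Q-Q   [E -> E - Q]
E-Q-Q-Q ⇒ Q-Q-Q-Q   [E -> Q]
Q-Q-Q-Q ⇒ (E)-Q-Q-Q   [Q -> ( E )]
(E)-Q-Q-Q ⇒ (E-Q)-Q-Q-Q   [E -> E - Q]
(E-Q)-Q-Q-Q ⇒ (Q-Q)-Q-Q-Q   [E -> Q]
(Q-Q)-Q-Q-Q ⇒ ((E)-Q)-Q-Q-Q   [Q -> ( E )]
((E)-Q)-Q-Q-Q ⇒ ((Q)-Q)-Q-Q-Q   [E -> Q]
((Q)-Q)-Q-Q-Q ⇒ ((a)-Q)-Q-Q-Q   [Q -> a]
((a)-Q)-Q-Q-Q ⇒ ((a)-a)-Q-Q-Q   [Q -> a]
((a)-a)-Q-Q-Q ⇒ ((a)-a)-a-Q-Q   [Q -> a]
((a)-a)-a-Q-Q ⇒ ((a)-a)-a-a-Q   [Q -> a]
((a)-a)-a-a-Q ⇒ ((a)-a)-a-a-a   [Q -> a]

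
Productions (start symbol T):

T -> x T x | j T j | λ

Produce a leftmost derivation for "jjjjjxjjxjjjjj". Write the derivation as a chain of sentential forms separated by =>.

T => jTj => jjTjj => jjjTjjj => jjjjTjjjj => jjjjjTjjjjj => jjjjjxTxjjjjj => jjjjjxjTjxjjjjj => jjjjjxjjxjjjjj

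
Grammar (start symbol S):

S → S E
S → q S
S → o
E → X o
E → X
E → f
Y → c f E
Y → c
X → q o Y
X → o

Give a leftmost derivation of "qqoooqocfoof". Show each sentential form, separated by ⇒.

S⇒qS⇒qqS⇒qqSE⇒qqSEE⇒qqSEEE⇒qqoEEE⇒qqoXoEE⇒qqoooEE⇒qqoooXE⇒qqoooqoYE⇒qqoooqocfEE⇒qqoooqocfXoE⇒qqoooqocfooE⇒qqoooqocfoof

S ⇒ qS   [S → q S]
qS ⇒ qqS   [S → q S]
qqS ⇒ qqSE   [S → S E]
qqSE ⇒ qqSEE   [S → S E]
qqSEE ⇒ qqSEEE   [S → S E]
qqSEEE ⇒ qqoEEE   [S → o]
qqoEEE ⇒ qqoXoEE   [E → X o]
qqoXoEE ⇒ qqoooEE   [X → o]
qqoooEE ⇒ qqoooXE   [E → X]
qqoooXE ⇒ qqoooqoYE   [X → q o Y]
qqoooqoYE ⇒ qqoooqocfEE   [Y → c f E]
qqoooqocfEE ⇒ qqoooqocfXoE   [E → X o]
qqoooqocfXoE ⇒ qqoooqocfooE   [X → o]
qqoooqocfooE ⇒ qqoooqocfoof   [E → f]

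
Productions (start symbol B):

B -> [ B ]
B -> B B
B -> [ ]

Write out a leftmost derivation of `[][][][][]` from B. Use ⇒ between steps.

B⇒BB⇒BBB⇒BBBB⇒BBBBB⇒[]BBBB⇒[][]BBB⇒[][][]BB⇒[][][][]B⇒[][][][][]

B ⇒ BB   [B -> B B]
BB ⇒ BBB   [B -> B B]
BBB ⇒ BBBB   [B -> B B]
BBBB ⇒ BBBBB   [B -> B B]
BBBBB ⇒ []BBBB   [B -> [ ]]
[]BBBB ⇒ [][]BBB   [B -> [ ]]
[][]BBB ⇒ [][][]BB   [B -> [ ]]
[][][]BB ⇒ [][][][]B   [B -> [ ]]
[][][][]B ⇒ [][][][][]   [B -> [ ]]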